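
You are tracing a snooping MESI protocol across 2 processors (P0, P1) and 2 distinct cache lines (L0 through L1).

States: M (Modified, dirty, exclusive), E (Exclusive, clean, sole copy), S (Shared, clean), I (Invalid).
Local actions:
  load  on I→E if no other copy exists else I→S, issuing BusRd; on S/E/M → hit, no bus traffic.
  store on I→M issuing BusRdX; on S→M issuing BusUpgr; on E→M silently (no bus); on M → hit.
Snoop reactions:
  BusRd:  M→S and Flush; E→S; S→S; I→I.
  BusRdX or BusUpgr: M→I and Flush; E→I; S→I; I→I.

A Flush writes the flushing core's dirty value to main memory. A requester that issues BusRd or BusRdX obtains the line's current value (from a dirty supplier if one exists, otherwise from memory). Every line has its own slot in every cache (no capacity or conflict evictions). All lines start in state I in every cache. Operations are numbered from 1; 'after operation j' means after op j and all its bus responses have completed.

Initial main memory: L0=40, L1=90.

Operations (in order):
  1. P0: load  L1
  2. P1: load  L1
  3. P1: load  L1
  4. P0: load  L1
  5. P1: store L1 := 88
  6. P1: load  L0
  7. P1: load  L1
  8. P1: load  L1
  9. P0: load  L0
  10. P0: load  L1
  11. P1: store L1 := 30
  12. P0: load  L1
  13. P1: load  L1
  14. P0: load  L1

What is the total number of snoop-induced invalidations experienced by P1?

step 1: P0: load  L1  ⟶  EI  (L1)  txn=BusRd  M[L1]=90
step 2: P1: load  L1  ⟶  SS  (L1)  txn=BusRd  M[L1]=90
step 3: P1: load  L1  ⟶  SS  (L1)  txn=∅  M[L1]=90
step 4: P0: load  L1  ⟶  SS  (L1)  txn=∅  M[L1]=90
step 5: P1: store L1 := 88  ⟶  IM  (L1)  txn=BusUpgr  M[L1]=90
step 6: P1: load  L0  ⟶  IE  (L0)  txn=BusRd  M[L0]=40
step 7: P1: load  L1  ⟶  IM  (L1)  txn=∅  M[L1]=90
step 8: P1: load  L1  ⟶  IM  (L1)  txn=∅  M[L1]=90
step 9: P0: load  L0  ⟶  SS  (L0)  txn=BusRd  M[L0]=40
step 10: P0: load  L1  ⟶  SS  (L1)  txn=BusRd+Flush  M[L1]=88
step 11: P1: store L1 := 30  ⟶  IM  (L1)  txn=BusUpgr  M[L1]=88
step 12: P0: load  L1  ⟶  SS  (L1)  txn=BusRd+Flush  M[L1]=30
step 13: P1: load  L1  ⟶  SS  (L1)  txn=∅  M[L1]=30
step 14: P0: load  L1  ⟶  SS  (L1)  txn=∅  M[L1]=30

invalidations = 0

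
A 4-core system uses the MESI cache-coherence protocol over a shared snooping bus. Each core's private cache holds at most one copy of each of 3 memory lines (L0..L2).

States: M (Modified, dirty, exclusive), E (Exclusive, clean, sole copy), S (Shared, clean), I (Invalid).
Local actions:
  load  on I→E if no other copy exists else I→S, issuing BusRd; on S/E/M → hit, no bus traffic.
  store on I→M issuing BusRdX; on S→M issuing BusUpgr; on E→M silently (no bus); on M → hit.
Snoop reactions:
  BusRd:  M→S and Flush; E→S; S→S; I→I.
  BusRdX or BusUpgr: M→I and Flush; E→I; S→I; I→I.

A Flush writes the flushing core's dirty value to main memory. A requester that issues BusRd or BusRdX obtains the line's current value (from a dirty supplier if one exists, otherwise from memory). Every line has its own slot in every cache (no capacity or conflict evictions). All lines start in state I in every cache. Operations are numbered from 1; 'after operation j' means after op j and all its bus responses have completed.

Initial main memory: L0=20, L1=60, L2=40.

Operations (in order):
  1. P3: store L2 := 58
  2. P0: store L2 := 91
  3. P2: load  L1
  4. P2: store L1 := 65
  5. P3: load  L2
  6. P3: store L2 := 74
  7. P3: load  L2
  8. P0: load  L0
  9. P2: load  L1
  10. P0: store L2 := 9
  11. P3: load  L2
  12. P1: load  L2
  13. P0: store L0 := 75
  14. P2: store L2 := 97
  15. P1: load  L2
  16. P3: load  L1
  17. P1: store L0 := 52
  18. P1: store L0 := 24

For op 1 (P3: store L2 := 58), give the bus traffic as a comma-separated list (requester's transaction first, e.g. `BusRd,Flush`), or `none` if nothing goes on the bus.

step 1: P3: store L2 := 58  ⟶  IIIM  (L2)  txn=BusRdX  M[L2]=40
step 2: P0: store L2 := 91  ⟶  MIII  (L2)  txn=BusRdX+Flush  M[L2]=58
step 3: P2: load  L1  ⟶  IIEI  (L1)  txn=BusRd  M[L1]=60
step 4: P2: store L1 := 65  ⟶  IIMI  (L1)  txn=∅  M[L1]=60
step 5: P3: load  L2  ⟶  SIIS  (L2)  txn=BusRd+Flush  M[L2]=91
step 6: P3: store L2 := 74  ⟶  IIIM  (L2)  txn=BusUpgr  M[L2]=91
step 7: P3: load  L2  ⟶  IIIM  (L2)  txn=∅  M[L2]=91
step 8: P0: load  L0  ⟶  EIII  (L0)  txn=BusRd  M[L0]=20
step 9: P2: load  L1  ⟶  IIMI  (L1)  txn=∅  M[L1]=60
step 10: P0: store L2 := 9  ⟶  MIII  (L2)  txn=BusRdX+Flush  M[L2]=74
step 11: P3: load  L2  ⟶  SIIS  (L2)  txn=BusRd+Flush  M[L2]=9
step 12: P1: load  L2  ⟶  SSIS  (L2)  txn=BusRd  M[L2]=9
step 13: P0: store L0 := 75  ⟶  MIII  (L0)  txn=∅  M[L0]=20
step 14: P2: store L2 := 97  ⟶  IIMI  (L2)  txn=BusRdX  M[L2]=9
step 15: P1: load  L2  ⟶  ISSI  (L2)  txn=BusRd+Flush  M[L2]=97
step 16: P3: load  L1  ⟶  IISS  (L1)  txn=BusRd+Flush  M[L1]=65
step 17: P1: store L0 := 52  ⟶  IMII  (L0)  txn=BusRdX+Flush  M[L0]=75
step 18: P1: store L0 := 24  ⟶  IMII  (L0)  txn=∅  M[L0]=75

bus = BusRdX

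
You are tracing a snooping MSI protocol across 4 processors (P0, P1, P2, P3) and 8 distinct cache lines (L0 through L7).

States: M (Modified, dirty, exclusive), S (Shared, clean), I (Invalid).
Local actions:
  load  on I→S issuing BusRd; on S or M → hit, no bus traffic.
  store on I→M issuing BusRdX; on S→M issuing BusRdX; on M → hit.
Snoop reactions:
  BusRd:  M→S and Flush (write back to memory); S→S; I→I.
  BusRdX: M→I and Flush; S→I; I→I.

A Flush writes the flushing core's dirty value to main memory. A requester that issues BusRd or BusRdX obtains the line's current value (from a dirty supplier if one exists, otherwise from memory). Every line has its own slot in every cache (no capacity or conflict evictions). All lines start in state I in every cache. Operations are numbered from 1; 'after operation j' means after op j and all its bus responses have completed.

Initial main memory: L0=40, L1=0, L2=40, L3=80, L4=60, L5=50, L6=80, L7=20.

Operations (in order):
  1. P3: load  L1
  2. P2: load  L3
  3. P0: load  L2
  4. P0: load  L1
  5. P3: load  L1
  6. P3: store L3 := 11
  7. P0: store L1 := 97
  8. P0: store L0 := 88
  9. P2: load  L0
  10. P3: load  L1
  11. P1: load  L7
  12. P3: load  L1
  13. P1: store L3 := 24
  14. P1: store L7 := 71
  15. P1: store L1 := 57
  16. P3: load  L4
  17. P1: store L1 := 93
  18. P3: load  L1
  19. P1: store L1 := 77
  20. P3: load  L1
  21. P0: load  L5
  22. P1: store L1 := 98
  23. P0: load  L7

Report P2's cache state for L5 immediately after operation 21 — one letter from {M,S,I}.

state = I

[1] P3: load  L1 | P0:I, P1:I, P2:I, P3:S(0) | bus: BusRd
[2] P2: load  L3 | P0:I, P1:I, P2:S(80), P3:I | bus: BusRd
[3] P0: load  L2 | P0:S(40), P1:I, P2:I, P3:I | bus: BusRd
[4] P0: load  L1 | P0:S(0), P1:I, P2:I, P3:S(0) | bus: BusRd
[5] P3: load  L1 | P0:S(0), P1:I, P2:I, P3:S(0) | bus: none
[6] P3: store L3 := 11 | P0:I, P1:I, P2:I, P3:M(11) | bus: BusRdX
[7] P0: store L1 := 97 | P0:M(97), P1:I, P2:I, P3:I | bus: BusRdX
[8] P0: store L0 := 88 | P0:M(88), P1:I, P2:I, P3:I | bus: BusRdX
[9] P2: load  L0 | P0:S(88), P1:I, P2:S(88), P3:I | bus: BusRd,Flush
[10] P3: load  L1 | P0:S(97), P1:I, P2:I, P3:S(97) | bus: BusRd,Flush
[11] P1: load  L7 | P0:I, P1:S(20), P2:I, P3:I | bus: BusRd
[12] P3: load  L1 | P0:S(97), P1:I, P2:I, P3:S(97) | bus: none
[13] P1: store L3 := 24 | P0:I, P1:M(24), P2:I, P3:I | bus: BusRdX,Flush
[14] P1: store L7 := 71 | P0:I, P1:M(71), P2:I, P3:I | bus: BusRdX
[15] P1: store L1 := 57 | P0:I, P1:M(57), P2:I, P3:I | bus: BusRdX
[16] P3: load  L4 | P0:I, P1:I, P2:I, P3:S(60) | bus: BusRd
[17] P1: store L1 := 93 | P0:I, P1:M(93), P2:I, P3:I | bus: none
[18] P3: load  L1 | P0:I, P1:S(93), P2:I, P3:S(93) | bus: BusRd,Flush
[19] P1: store L1 := 77 | P0:I, P1:M(77), P2:I, P3:I | bus: BusRdX
[20] P3: load  L1 | P0:I, P1:S(77), P2:I, P3:S(77) | bus: BusRd,Flush
[21] P0: load  L5 | P0:S(50), P1:I, P2:I, P3:I | bus: BusRd
[22] P1: store L1 := 98 | P0:I, P1:M(98), P2:I, P3:I | bus: BusRdX
[23] P0: load  L7 | P0:S(71), P1:S(71), P2:I, P3:I | bus: BusRd,Flush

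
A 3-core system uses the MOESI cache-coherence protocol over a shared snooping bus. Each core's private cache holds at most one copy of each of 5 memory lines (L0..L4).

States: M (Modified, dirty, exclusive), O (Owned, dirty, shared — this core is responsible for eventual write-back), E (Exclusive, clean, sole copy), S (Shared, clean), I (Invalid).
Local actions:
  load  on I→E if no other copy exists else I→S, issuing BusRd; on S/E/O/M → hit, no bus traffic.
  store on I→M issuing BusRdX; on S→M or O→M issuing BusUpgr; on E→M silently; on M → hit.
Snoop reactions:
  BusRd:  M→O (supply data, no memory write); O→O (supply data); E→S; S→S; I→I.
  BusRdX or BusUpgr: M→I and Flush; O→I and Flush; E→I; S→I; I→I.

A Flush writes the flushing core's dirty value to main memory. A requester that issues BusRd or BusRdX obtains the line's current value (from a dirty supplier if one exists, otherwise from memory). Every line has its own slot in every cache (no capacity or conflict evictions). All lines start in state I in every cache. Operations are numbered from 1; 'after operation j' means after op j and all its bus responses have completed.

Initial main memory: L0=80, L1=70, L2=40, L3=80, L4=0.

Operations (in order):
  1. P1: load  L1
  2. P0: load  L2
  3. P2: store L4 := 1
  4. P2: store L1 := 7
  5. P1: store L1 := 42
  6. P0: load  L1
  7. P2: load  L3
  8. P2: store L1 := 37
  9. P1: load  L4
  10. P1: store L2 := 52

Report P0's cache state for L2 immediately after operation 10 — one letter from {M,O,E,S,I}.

[1] P1: load  L1 | P0:I, P1:E(70), P2:I | bus: BusRd
[2] P0: load  L2 | P0:E(40), P1:I, P2:I | bus: BusRd
[3] P2: store L4 := 1 | P0:I, P1:I, P2:M(1) | bus: BusRdX
[4] P2: store L1 := 7 | P0:I, P1:I, P2:M(7) | bus: BusRdX
[5] P1: store L1 := 42 | P0:I, P1:M(42), P2:I | bus: BusRdX,Flush
[6] P0: load  L1 | P0:S(42), P1:O(42), P2:I | bus: BusRd
[7] P2: load  L3 | P0:I, P1:I, P2:E(80) | bus: BusRd
[8] P2: store L1 := 37 | P0:I, P1:I, P2:M(37) | bus: BusRdX,Flush
[9] P1: load  L4 | P0:I, P1:S(1), P2:O(1) | bus: BusRd
[10] P1: store L2 := 52 | P0:I, P1:M(52), P2:I | bus: BusRdX

state = I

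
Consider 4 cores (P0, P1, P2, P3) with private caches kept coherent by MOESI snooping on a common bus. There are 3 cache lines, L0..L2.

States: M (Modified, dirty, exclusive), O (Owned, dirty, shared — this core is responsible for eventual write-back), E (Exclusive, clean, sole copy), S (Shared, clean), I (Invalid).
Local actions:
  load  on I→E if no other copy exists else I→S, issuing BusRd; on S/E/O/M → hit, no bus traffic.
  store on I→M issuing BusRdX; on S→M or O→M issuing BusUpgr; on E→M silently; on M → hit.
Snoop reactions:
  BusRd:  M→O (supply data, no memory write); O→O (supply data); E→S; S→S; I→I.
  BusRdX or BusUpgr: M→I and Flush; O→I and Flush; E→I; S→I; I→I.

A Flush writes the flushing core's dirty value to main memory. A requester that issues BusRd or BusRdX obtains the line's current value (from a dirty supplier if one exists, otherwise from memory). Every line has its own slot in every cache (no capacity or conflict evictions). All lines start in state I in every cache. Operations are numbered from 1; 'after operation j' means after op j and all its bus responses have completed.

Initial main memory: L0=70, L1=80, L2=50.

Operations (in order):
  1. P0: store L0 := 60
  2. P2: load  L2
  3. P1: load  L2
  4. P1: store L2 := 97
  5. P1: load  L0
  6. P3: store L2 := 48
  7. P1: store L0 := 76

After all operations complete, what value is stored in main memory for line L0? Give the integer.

memory[L0] = 60

  op1 P0: store L0 := 60 → M/I/I/I on L0; bus BusRdX; mem=70
  op2 P2: load  L2 → I/I/E/I on L2; bus BusRd; mem=50
  op3 P1: load  L2 → I/S/S/I on L2; bus BusRd; mem=50
  op4 P1: store L2 := 97 → I/M/I/I on L2; bus BusUpgr; mem=50
  op5 P1: load  L0 → O/S/I/I on L0; bus BusRd; mem=70
  op6 P3: store L2 := 48 → I/I/I/M on L2; bus BusRdX Flush; mem=97
  op7 P1: store L0 := 76 → I/M/I/I on L0; bus BusUpgr Flush; mem=60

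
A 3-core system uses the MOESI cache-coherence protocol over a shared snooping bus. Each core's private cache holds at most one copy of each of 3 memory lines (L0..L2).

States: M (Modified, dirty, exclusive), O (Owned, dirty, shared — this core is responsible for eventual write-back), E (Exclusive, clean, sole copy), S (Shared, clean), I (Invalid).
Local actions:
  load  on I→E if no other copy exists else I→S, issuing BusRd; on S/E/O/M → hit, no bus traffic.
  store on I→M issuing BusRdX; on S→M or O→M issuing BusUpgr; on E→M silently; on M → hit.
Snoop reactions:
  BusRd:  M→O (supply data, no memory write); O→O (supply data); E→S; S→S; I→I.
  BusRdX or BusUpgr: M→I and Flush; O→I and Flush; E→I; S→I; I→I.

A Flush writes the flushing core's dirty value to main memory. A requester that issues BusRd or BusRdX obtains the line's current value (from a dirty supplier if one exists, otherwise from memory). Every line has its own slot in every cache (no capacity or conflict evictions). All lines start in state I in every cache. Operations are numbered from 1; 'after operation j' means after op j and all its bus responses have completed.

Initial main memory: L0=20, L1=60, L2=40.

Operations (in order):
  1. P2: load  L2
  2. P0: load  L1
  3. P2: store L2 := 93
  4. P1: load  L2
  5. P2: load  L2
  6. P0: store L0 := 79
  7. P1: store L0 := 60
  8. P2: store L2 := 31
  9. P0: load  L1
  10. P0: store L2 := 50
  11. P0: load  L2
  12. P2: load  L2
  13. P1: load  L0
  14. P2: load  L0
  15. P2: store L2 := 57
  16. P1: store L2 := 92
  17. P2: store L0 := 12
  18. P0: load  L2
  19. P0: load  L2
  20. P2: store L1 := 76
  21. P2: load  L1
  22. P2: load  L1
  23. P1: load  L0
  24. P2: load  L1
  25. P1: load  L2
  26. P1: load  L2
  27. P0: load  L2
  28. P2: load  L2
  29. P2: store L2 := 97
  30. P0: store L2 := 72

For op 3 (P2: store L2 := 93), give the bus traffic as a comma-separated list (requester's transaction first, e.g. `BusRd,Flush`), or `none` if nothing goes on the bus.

step 1: P2: load  L2  ⟶  IIE  (L2)  txn=BusRd  M[L2]=40
step 2: P0: load  L1  ⟶  EII  (L1)  txn=BusRd  M[L1]=60
step 3: P2: store L2 := 93  ⟶  IIM  (L2)  txn=∅  M[L2]=40
step 4: P1: load  L2  ⟶  ISO  (L2)  txn=BusRd  M[L2]=40
step 5: P2: load  L2  ⟶  ISO  (L2)  txn=∅  M[L2]=40
step 6: P0: store L0 := 79  ⟶  MII  (L0)  txn=BusRdX  M[L0]=20
step 7: P1: store L0 := 60  ⟶  IMI  (L0)  txn=BusRdX+Flush  M[L0]=79
step 8: P2: store L2 := 31  ⟶  IIM  (L2)  txn=BusUpgr  M[L2]=40
step 9: P0: load  L1  ⟶  EII  (L1)  txn=∅  M[L1]=60
step 10: P0: store L2 := 50  ⟶  MII  (L2)  txn=BusRdX+Flush  M[L2]=31
step 11: P0: load  L2  ⟶  MII  (L2)  txn=∅  M[L2]=31
step 12: P2: load  L2  ⟶  OIS  (L2)  txn=BusRd  M[L2]=31
step 13: P1: load  L0  ⟶  IMI  (L0)  txn=∅  M[L0]=79
step 14: P2: load  L0  ⟶  IOS  (L0)  txn=BusRd  M[L0]=79
step 15: P2: store L2 := 57  ⟶  IIM  (L2)  txn=BusUpgr+Flush  M[L2]=50
step 16: P1: store L2 := 92  ⟶  IMI  (L2)  txn=BusRdX+Flush  M[L2]=57
step 17: P2: store L0 := 12  ⟶  IIM  (L0)  txn=BusUpgr+Flush  M[L0]=60
step 18: P0: load  L2  ⟶  SOI  (L2)  txn=BusRd  M[L2]=57
step 19: P0: load  L2  ⟶  SOI  (L2)  txn=∅  M[L2]=57
step 20: P2: store L1 := 76  ⟶  IIM  (L1)  txn=BusRdX  M[L1]=60
step 21: P2: load  L1  ⟶  IIM  (L1)  txn=∅  M[L1]=60
step 22: P2: load  L1  ⟶  IIM  (L1)  txn=∅  M[L1]=60
step 23: P1: load  L0  ⟶  ISO  (L0)  txn=BusRd  M[L0]=60
step 24: P2: load  L1  ⟶  IIM  (L1)  txn=∅  M[L1]=60
step 25: P1: load  L2  ⟶  SOI  (L2)  txn=∅  M[L2]=57
step 26: P1: load  L2  ⟶  SOI  (L2)  txn=∅  M[L2]=57
step 27: P0: load  L2  ⟶  SOI  (L2)  txn=∅  M[L2]=57
step 28: P2: load  L2  ⟶  SOS  (L2)  txn=BusRd  M[L2]=57
step 29: P2: store L2 := 97  ⟶  IIM  (L2)  txn=BusUpgr+Flush  M[L2]=92
step 30: P0: store L2 := 72  ⟶  MII  (L2)  txn=BusRdX+Flush  M[L2]=97

bus = none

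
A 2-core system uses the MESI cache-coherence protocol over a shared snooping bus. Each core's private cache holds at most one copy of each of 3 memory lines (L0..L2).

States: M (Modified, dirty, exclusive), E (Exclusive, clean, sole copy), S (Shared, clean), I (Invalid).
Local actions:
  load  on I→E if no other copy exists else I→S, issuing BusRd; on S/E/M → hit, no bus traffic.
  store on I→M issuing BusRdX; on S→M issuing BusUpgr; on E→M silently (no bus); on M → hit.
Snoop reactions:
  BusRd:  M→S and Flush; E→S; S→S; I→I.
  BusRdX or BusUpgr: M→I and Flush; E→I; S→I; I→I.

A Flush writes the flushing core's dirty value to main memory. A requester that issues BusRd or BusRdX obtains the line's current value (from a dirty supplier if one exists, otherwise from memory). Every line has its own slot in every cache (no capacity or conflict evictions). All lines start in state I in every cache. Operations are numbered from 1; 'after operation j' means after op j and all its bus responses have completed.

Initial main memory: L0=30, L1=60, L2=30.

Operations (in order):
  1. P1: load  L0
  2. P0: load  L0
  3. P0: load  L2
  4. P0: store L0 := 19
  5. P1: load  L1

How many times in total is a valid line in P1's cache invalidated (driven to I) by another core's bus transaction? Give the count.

[1] P1: load  L0 | P0:I, P1:E(30) | bus: BusRd
[2] P0: load  L0 | P0:S(30), P1:S(30) | bus: BusRd
[3] P0: load  L2 | P0:E(30), P1:I | bus: BusRd
[4] P0: store L0 := 19 | P0:M(19), P1:I | bus: BusUpgr
[5] P1: load  L1 | P0:I, P1:E(60) | bus: BusRd

invalidations = 1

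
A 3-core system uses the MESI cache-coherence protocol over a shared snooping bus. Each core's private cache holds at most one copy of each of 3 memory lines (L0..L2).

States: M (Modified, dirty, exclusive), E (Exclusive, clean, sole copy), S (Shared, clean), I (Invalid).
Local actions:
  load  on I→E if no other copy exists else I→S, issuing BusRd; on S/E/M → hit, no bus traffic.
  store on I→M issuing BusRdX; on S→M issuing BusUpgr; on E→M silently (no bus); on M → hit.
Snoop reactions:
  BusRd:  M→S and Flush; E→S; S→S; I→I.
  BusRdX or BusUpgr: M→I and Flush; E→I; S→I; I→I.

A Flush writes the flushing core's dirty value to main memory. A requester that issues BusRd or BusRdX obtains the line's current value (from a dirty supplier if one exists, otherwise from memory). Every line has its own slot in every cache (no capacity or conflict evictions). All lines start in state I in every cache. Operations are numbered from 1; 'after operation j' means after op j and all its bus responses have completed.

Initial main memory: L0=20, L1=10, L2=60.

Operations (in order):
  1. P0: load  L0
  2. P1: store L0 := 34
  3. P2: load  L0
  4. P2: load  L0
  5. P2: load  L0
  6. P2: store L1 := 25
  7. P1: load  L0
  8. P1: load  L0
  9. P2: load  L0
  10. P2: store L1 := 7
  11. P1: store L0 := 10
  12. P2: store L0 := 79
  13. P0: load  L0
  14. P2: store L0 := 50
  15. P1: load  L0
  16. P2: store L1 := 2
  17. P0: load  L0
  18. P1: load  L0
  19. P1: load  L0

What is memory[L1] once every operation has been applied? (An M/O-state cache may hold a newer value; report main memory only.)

1. P0: load  L0  bus=[BusRd]  L0: P0=E P1=I P2=I  mem[L0]=20
2. P1: store L0 := 34  bus=[BusRdX]  L0: P0=I P1=M P2=I  mem[L0]=20
3. P2: load  L0  bus=[BusRd,Flush]  L0: P0=I P1=S P2=S  mem[L0]=34
4. P2: load  L0  bus=[-]  L0: P0=I P1=S P2=S  mem[L0]=34
5. P2: load  L0  bus=[-]  L0: P0=I P1=S P2=S  mem[L0]=34
6. P2: store L1 := 25  bus=[BusRdX]  L1: P0=I P1=I P2=M  mem[L1]=10
7. P1: load  L0  bus=[-]  L0: P0=I P1=S P2=S  mem[L0]=34
8. P1: load  L0  bus=[-]  L0: P0=I P1=S P2=S  mem[L0]=34
9. P2: load  L0  bus=[-]  L0: P0=I P1=S P2=S  mem[L0]=34
10. P2: store L1 := 7  bus=[-]  L1: P0=I P1=I P2=M  mem[L1]=10
11. P1: store L0 := 10  bus=[BusUpgr]  L0: P0=I P1=M P2=I  mem[L0]=34
12. P2: store L0 := 79  bus=[BusRdX,Flush]  L0: P0=I P1=I P2=M  mem[L0]=10
13. P0: load  L0  bus=[BusRd,Flush]  L0: P0=S P1=I P2=S  mem[L0]=79
14. P2: store L0 := 50  bus=[BusUpgr]  L0: P0=I P1=I P2=M  mem[L0]=79
15. P1: load  L0  bus=[BusRd,Flush]  L0: P0=I P1=S P2=S  mem[L0]=50
16. P2: store L1 := 2  bus=[-]  L1: P0=I P1=I P2=M  mem[L1]=10
17. P0: load  L0  bus=[BusRd]  L0: P0=S P1=S P2=S  mem[L0]=50
18. P1: load  L0  bus=[-]  L0: P0=S P1=S P2=S  mem[L0]=50
19. P1: load  L0  bus=[-]  L0: P0=S P1=S P2=S  mem[L0]=50

memory[L1] = 10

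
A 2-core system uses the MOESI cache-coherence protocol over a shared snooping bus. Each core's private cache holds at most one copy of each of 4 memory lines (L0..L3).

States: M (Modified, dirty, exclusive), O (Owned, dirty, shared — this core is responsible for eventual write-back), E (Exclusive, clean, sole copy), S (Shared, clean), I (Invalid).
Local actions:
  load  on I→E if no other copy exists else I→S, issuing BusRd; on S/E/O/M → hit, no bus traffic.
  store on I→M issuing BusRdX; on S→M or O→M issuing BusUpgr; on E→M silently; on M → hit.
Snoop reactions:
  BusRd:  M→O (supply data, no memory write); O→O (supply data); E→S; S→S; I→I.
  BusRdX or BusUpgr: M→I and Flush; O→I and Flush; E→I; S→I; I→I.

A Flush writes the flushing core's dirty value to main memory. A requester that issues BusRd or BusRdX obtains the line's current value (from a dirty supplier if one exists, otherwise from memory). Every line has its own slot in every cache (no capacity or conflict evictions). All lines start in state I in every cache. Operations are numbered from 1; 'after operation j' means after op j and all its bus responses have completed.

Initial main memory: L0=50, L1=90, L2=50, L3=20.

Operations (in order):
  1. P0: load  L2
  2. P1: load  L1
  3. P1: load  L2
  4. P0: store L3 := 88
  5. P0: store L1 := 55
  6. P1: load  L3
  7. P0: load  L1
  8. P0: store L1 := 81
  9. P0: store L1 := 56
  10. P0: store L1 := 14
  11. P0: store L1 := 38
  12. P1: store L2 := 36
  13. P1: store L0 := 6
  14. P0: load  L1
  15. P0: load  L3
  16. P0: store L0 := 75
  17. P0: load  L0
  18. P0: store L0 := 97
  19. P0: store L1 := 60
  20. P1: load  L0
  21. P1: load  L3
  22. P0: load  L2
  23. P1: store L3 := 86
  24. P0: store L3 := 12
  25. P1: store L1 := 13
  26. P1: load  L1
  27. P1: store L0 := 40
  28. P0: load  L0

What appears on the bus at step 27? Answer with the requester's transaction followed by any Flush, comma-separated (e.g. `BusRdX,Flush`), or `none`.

  op1 P0: load  L2 → E/I on L2; bus BusRd; mem=50
  op2 P1: load  L1 → I/E on L1; bus BusRd; mem=90
  op3 P1: load  L2 → S/S on L2; bus BusRd; mem=50
  op4 P0: store L3 := 88 → M/I on L3; bus BusRdX; mem=20
  op5 P0: store L1 := 55 → M/I on L1; bus BusRdX; mem=90
  op6 P1: load  L3 → O/S on L3; bus BusRd; mem=20
  op7 P0: load  L1 → M/I on L1; bus (none); mem=90
  op8 P0: store L1 := 81 → M/I on L1; bus (none); mem=90
  op9 P0: store L1 := 56 → M/I on L1; bus (none); mem=90
  op10 P0: store L1 := 14 → M/I on L1; bus (none); mem=90
  op11 P0: store L1 := 38 → M/I on L1; bus (none); mem=90
  op12 P1: store L2 := 36 → I/M on L2; bus BusUpgr; mem=50
  op13 P1: store L0 := 6 → I/M on L0; bus BusRdX; mem=50
  op14 P0: load  L1 → M/I on L1; bus (none); mem=90
  op15 P0: load  L3 → O/S on L3; bus (none); mem=20
  op16 P0: store L0 := 75 → M/I on L0; bus BusRdX Flush; mem=6
  op17 P0: load  L0 → M/I on L0; bus (none); mem=6
  op18 P0: store L0 := 97 → M/I on L0; bus (none); mem=6
  op19 P0: store L1 := 60 → M/I on L1; bus (none); mem=90
  op20 P1: load  L0 → O/S on L0; bus BusRd; mem=6
  op21 P1: load  L3 → O/S on L3; bus (none); mem=20
  op22 P0: load  L2 → S/O on L2; bus BusRd; mem=50
  op23 P1: store L3 := 86 → I/M on L3; bus BusUpgr Flush; mem=88
  op24 P0: store L3 := 12 → M/I on L3; bus BusRdX Flush; mem=86
  op25 P1: store L1 := 13 → I/M on L1; bus BusRdX Flush; mem=60
  op26 P1: load  L1 → I/M on L1; bus (none); mem=60
  op27 P1: store L0 := 40 → I/M on L0; bus BusUpgr Flush; mem=97
  op28 P0: load  L0 → S/O on L0; bus BusRd; mem=97

bus = BusUpgr,Flush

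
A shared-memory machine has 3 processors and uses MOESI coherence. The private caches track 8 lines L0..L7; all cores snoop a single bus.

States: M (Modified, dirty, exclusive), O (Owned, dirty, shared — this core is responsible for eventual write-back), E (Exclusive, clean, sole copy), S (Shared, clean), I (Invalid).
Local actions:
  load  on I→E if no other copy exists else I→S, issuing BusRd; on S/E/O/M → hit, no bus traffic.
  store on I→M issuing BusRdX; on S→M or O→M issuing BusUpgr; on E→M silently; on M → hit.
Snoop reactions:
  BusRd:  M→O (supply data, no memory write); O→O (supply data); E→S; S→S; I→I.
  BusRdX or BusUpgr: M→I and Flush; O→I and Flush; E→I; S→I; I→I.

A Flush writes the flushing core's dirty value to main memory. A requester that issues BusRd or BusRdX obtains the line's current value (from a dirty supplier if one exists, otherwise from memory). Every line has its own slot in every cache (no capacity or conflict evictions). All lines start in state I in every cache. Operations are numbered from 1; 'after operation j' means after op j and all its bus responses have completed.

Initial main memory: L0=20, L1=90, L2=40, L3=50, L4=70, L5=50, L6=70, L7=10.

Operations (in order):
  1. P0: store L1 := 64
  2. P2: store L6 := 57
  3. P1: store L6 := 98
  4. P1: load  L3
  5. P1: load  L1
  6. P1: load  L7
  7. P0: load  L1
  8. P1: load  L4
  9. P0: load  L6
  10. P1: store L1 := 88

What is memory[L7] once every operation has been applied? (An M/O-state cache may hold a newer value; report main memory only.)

memory[L7] = 10

  op1 P0: store L1 := 64 → M/I/I on L1; bus BusRdX; mem=90
  op2 P2: store L6 := 57 → I/I/M on L6; bus BusRdX; mem=70
  op3 P1: store L6 := 98 → I/M/I on L6; bus BusRdX Flush; mem=57
  op4 P1: load  L3 → I/E/I on L3; bus BusRd; mem=50
  op5 P1: load  L1 → O/S/I on L1; bus BusRd; mem=90
  op6 P1: load  L7 → I/E/I on L7; bus BusRd; mem=10
  op7 P0: load  L1 → O/S/I on L1; bus (none); mem=90
  op8 P1: load  L4 → I/E/I on L4; bus BusRd; mem=70
  op9 P0: load  L6 → S/O/I on L6; bus BusRd; mem=57
  op10 P1: store L1 := 88 → I/M/I on L1; bus BusUpgr Flush; mem=64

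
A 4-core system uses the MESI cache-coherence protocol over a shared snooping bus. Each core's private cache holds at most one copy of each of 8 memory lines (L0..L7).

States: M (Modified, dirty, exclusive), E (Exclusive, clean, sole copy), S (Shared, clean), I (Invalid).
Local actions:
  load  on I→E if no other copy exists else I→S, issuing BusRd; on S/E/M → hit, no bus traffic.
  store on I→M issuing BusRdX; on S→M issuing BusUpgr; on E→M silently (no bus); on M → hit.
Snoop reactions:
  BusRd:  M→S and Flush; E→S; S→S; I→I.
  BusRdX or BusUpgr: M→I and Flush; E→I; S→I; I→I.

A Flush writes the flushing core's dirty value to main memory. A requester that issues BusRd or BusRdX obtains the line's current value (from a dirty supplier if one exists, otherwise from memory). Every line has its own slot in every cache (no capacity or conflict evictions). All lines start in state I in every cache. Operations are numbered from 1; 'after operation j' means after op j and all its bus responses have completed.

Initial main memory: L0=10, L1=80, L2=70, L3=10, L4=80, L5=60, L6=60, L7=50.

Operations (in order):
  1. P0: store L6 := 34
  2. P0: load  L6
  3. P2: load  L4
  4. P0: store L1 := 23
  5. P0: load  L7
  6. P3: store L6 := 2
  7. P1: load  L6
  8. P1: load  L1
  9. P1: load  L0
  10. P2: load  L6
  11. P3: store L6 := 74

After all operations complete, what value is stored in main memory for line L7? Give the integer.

step 1: P0: store L6 := 34  ⟶  MIII  (L6)  txn=BusRdX  M[L6]=60
step 2: P0: load  L6  ⟶  MIII  (L6)  txn=∅  M[L6]=60
step 3: P2: load  L4  ⟶  IIEI  (L4)  txn=BusRd  M[L4]=80
step 4: P0: store L1 := 23  ⟶  MIII  (L1)  txn=BusRdX  M[L1]=80
step 5: P0: load  L7  ⟶  EIII  (L7)  txn=BusRd  M[L7]=50
step 6: P3: store L6 := 2  ⟶  IIIM  (L6)  txn=BusRdX+Flush  M[L6]=34
step 7: P1: load  L6  ⟶  ISIS  (L6)  txn=BusRd+Flush  M[L6]=2
step 8: P1: load  L1  ⟶  SSII  (L1)  txn=BusRd+Flush  M[L1]=23
step 9: P1: load  L0  ⟶  IEII  (L0)  txn=BusRd  M[L0]=10
step 10: P2: load  L6  ⟶  ISSS  (L6)  txn=BusRd  M[L6]=2
step 11: P3: store L6 := 74  ⟶  IIIM  (L6)  txn=BusUpgr  M[L6]=2

memory[L7] = 50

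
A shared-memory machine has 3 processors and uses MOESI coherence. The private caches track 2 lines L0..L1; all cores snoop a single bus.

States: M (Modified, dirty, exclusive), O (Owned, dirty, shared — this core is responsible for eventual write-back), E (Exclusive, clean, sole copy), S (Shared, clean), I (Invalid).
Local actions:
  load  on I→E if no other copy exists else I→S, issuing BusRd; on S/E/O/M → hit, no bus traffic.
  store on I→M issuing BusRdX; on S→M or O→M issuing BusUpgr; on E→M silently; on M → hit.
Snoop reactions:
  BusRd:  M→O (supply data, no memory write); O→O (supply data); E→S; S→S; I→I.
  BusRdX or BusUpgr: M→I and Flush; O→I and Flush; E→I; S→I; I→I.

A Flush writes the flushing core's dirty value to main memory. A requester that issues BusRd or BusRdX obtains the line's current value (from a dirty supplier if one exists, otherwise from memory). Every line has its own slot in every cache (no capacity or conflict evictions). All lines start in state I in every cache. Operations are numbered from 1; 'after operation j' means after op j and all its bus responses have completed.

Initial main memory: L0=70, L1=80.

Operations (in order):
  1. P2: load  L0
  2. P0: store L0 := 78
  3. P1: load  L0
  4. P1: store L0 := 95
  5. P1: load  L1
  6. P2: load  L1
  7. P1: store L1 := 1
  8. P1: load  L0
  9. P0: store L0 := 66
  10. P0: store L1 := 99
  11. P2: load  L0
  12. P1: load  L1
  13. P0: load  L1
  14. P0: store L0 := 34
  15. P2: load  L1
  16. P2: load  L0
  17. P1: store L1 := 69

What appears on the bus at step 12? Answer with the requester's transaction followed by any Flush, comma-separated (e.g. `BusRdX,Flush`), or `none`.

bus = BusRd

[1] P2: load  L0 | P0:I, P1:I, P2:E(70) | bus: BusRd
[2] P0: store L0 := 78 | P0:M(78), P1:I, P2:I | bus: BusRdX
[3] P1: load  L0 | P0:O(78), P1:S(78), P2:I | bus: BusRd
[4] P1: store L0 := 95 | P0:I, P1:M(95), P2:I | bus: BusUpgr,Flush
[5] P1: load  L1 | P0:I, P1:E(80), P2:I | bus: BusRd
[6] P2: load  L1 | P0:I, P1:S(80), P2:S(80) | bus: BusRd
[7] P1: store L1 := 1 | P0:I, P1:M(1), P2:I | bus: BusUpgr
[8] P1: load  L0 | P0:I, P1:M(95), P2:I | bus: none
[9] P0: store L0 := 66 | P0:M(66), P1:I, P2:I | bus: BusRdX,Flush
[10] P0: store L1 := 99 | P0:M(99), P1:I, P2:I | bus: BusRdX,Flush
[11] P2: load  L0 | P0:O(66), P1:I, P2:S(66) | bus: BusRd
[12] P1: load  L1 | P0:O(99), P1:S(99), P2:I | bus: BusRd
[13] P0: load  L1 | P0:O(99), P1:S(99), P2:I | bus: none
[14] P0: store L0 := 34 | P0:M(34), P1:I, P2:I | bus: BusUpgr
[15] P2: load  L1 | P0:O(99), P1:S(99), P2:S(99) | bus: BusRd
[16] P2: load  L0 | P0:O(34), P1:I, P2:S(34) | bus: BusRd
[17] P1: store L1 := 69 | P0:I, P1:M(69), P2:I | bus: BusUpgr,Flush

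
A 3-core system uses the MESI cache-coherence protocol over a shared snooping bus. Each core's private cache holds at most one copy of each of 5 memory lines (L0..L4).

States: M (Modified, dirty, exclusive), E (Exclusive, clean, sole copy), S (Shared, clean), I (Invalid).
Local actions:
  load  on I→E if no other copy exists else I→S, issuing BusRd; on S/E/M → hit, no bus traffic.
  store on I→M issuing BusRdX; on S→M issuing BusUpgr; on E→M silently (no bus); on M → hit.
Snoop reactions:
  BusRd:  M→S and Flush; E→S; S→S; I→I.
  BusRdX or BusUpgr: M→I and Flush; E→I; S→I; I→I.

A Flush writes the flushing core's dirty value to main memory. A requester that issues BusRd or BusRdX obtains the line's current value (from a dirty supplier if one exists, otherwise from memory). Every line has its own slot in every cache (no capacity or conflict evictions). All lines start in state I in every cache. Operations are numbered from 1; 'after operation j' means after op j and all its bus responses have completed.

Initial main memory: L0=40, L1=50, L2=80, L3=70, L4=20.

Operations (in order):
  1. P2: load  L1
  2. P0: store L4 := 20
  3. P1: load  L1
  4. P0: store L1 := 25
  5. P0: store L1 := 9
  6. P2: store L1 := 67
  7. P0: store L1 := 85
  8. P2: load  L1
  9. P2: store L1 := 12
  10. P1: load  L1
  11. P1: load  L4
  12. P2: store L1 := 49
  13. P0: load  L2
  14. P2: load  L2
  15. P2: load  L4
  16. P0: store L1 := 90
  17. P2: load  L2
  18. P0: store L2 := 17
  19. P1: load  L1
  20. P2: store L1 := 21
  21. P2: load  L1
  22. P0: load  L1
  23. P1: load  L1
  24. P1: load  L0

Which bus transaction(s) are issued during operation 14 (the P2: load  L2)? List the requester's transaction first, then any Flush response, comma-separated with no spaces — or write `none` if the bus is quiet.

bus = BusRd

  op1 P2: load  L1 → I/I/E on L1; bus BusRd; mem=50
  op2 P0: store L4 := 20 → M/I/I on L4; bus BusRdX; mem=20
  op3 P1: load  L1 → I/S/S on L1; bus BusRd; mem=50
  op4 P0: store L1 := 25 → M/I/I on L1; bus BusRdX; mem=50
  op5 P0: store L1 := 9 → M/I/I on L1; bus (none); mem=50
  op6 P2: store L1 := 67 → I/I/M on L1; bus BusRdX Flush; mem=9
  op7 P0: store L1 := 85 → M/I/I on L1; bus BusRdX Flush; mem=67
  op8 P2: load  L1 → S/I/S on L1; bus BusRd Flush; mem=85
  op9 P2: store L1 := 12 → I/I/M on L1; bus BusUpgr; mem=85
  op10 P1: load  L1 → I/S/S on L1; bus BusRd Flush; mem=12
  op11 P1: load  L4 → S/S/I on L4; bus BusRd Flush; mem=20
  op12 P2: store L1 := 49 → I/I/M on L1; bus BusUpgr; mem=12
  op13 P0: load  L2 → E/I/I on L2; bus BusRd; mem=80
  op14 P2: load  L2 → S/I/S on L2; bus BusRd; mem=80
  op15 P2: load  L4 → S/S/S on L4; bus BusRd; mem=20
  op16 P0: store L1 := 90 → M/I/I on L1; bus BusRdX Flush; mem=49
  op17 P2: load  L2 → S/I/S on L2; bus (none); mem=80
  op18 P0: store L2 := 17 → M/I/I on L2; bus BusUpgr; mem=80
  op19 P1: load  L1 → S/S/I on L1; bus BusRd Flush; mem=90
  op20 P2: store L1 := 21 → I/I/M on L1; bus BusRdX; mem=90
  op21 P2: load  L1 → I/I/M on L1; bus (none); mem=90
  op22 P0: load  L1 → S/I/S on L1; bus BusRd Flush; mem=21
  op23 P1: load  L1 → S/S/S on L1; bus BusRd; mem=21
  op24 P1: load  L0 → I/E/I on L0; bus BusRd; mem=40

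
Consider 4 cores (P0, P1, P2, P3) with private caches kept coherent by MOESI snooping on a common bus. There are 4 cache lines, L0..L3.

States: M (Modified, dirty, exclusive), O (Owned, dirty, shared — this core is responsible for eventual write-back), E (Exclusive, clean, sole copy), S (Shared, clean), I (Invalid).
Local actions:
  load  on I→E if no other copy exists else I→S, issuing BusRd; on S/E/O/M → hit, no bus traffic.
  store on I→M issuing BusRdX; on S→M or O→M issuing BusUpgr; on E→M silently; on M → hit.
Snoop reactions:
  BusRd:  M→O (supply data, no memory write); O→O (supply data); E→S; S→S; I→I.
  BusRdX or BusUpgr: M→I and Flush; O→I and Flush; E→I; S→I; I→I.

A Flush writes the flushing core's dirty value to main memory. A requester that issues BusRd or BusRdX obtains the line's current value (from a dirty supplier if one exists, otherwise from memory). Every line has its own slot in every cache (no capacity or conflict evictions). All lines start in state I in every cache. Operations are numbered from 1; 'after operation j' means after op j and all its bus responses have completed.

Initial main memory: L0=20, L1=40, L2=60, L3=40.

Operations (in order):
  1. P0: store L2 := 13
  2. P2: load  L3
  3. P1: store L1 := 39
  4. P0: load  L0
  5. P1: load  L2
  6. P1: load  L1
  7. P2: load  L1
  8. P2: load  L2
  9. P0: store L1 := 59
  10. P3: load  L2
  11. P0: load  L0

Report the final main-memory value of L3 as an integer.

memory[L3] = 40

1. P0: store L2 := 13  bus=[BusRdX]  L2: P0=M P1=I P2=I P3=I  mem[L2]=60
2. P2: load  L3  bus=[BusRd]  L3: P0=I P1=I P2=E P3=I  mem[L3]=40
3. P1: store L1 := 39  bus=[BusRdX]  L1: P0=I P1=M P2=I P3=I  mem[L1]=40
4. P0: load  L0  bus=[BusRd]  L0: P0=E P1=I P2=I P3=I  mem[L0]=20
5. P1: load  L2  bus=[BusRd]  L2: P0=O P1=S P2=I P3=I  mem[L2]=60
6. P1: load  L1  bus=[-]  L1: P0=I P1=M P2=I P3=I  mem[L1]=40
7. P2: load  L1  bus=[BusRd]  L1: P0=I P1=O P2=S P3=I  mem[L1]=40
8. P2: load  L2  bus=[BusRd]  L2: P0=O P1=S P2=S P3=I  mem[L2]=60
9. P0: store L1 := 59  bus=[BusRdX,Flush]  L1: P0=M P1=I P2=I P3=I  mem[L1]=39
10. P3: load  L2  bus=[BusRd]  L2: P0=O P1=S P2=S P3=S  mem[L2]=60
11. P0: load  L0  bus=[-]  L0: P0=E P1=I P2=I P3=I  mem[L0]=20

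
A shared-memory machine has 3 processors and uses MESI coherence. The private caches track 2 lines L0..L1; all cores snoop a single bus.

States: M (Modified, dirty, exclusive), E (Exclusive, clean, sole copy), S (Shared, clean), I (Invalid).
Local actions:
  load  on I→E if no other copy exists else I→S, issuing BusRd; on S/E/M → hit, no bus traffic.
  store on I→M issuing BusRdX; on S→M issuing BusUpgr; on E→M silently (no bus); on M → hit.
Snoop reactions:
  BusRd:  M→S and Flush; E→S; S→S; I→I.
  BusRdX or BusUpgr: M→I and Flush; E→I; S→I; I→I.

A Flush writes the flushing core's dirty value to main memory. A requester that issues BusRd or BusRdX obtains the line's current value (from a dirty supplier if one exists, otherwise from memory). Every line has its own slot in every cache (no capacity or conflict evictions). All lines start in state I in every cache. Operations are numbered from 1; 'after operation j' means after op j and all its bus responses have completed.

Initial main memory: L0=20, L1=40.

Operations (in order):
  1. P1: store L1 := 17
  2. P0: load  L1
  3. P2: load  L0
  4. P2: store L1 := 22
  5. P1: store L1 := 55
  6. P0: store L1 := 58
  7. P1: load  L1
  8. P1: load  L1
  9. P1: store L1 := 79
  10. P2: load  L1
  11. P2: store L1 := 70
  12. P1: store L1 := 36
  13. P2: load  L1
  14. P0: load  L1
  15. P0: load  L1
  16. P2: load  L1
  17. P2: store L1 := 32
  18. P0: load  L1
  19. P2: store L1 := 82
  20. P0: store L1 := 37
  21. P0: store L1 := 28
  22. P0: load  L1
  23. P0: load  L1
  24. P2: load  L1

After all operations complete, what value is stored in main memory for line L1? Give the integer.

memory[L1] = 28

[1] P1: store L1 := 17 | P0:I, P1:M(17), P2:I | bus: BusRdX
[2] P0: load  L1 | P0:S(17), P1:S(17), P2:I | bus: BusRd,Flush
[3] P2: load  L0 | P0:I, P1:I, P2:E(20) | bus: BusRd
[4] P2: store L1 := 22 | P0:I, P1:I, P2:M(22) | bus: BusRdX
[5] P1: store L1 := 55 | P0:I, P1:M(55), P2:I | bus: BusRdX,Flush
[6] P0: store L1 := 58 | P0:M(58), P1:I, P2:I | bus: BusRdX,Flush
[7] P1: load  L1 | P0:S(58), P1:S(58), P2:I | bus: BusRd,Flush
[8] P1: load  L1 | P0:S(58), P1:S(58), P2:I | bus: none
[9] P1: store L1 := 79 | P0:I, P1:M(79), P2:I | bus: BusUpgr
[10] P2: load  L1 | P0:I, P1:S(79), P2:S(79) | bus: BusRd,Flush
[11] P2: store L1 := 70 | P0:I, P1:I, P2:M(70) | bus: BusUpgr
[12] P1: store L1 := 36 | P0:I, P1:M(36), P2:I | bus: BusRdX,Flush
[13] P2: load  L1 | P0:I, P1:S(36), P2:S(36) | bus: BusRd,Flush
[14] P0: load  L1 | P0:S(36), P1:S(36), P2:S(36) | bus: BusRd
[15] P0: load  L1 | P0:S(36), P1:S(36), P2:S(36) | bus: none
[16] P2: load  L1 | P0:S(36), P1:S(36), P2:S(36) | bus: none
[17] P2: store L1 := 32 | P0:I, P1:I, P2:M(32) | bus: BusUpgr
[18] P0: load  L1 | P0:S(32), P1:I, P2:S(32) | bus: BusRd,Flush
[19] P2: store L1 := 82 | P0:I, P1:I, P2:M(82) | bus: BusUpgr
[20] P0: store L1 := 37 | P0:M(37), P1:I, P2:I | bus: BusRdX,Flush
[21] P0: store L1 := 28 | P0:M(28), P1:I, P2:I | bus: none
[22] P0: load  L1 | P0:M(28), P1:I, P2:I | bus: none
[23] P0: load  L1 | P0:M(28), P1:I, P2:I | bus: none
[24] P2: load  L1 | P0:S(28), P1:I, P2:S(28) | bus: BusRd,Flush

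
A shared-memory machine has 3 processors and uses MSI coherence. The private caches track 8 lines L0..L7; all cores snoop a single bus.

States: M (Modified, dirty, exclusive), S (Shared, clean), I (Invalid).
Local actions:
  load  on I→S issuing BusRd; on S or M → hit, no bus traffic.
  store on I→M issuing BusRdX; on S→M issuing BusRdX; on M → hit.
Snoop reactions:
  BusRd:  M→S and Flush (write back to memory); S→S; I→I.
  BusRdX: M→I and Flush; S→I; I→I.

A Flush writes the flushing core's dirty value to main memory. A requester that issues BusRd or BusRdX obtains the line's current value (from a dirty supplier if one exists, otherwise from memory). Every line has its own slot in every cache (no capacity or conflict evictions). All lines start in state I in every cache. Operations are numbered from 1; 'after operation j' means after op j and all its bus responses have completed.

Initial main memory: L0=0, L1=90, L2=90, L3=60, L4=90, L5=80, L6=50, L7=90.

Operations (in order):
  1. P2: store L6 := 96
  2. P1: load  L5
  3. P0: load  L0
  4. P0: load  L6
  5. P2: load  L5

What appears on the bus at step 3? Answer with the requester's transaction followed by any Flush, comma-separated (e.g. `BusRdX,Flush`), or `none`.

bus = BusRd

step 1: P2: store L6 := 96  ⟶  IIM  (L6)  txn=BusRdX  M[L6]=50
step 2: P1: load  L5  ⟶  ISI  (L5)  txn=BusRd  M[L5]=80
step 3: P0: load  L0  ⟶  SII  (L0)  txn=BusRd  M[L0]=0
step 4: P0: load  L6  ⟶  SIS  (L6)  txn=BusRd+Flush  M[L6]=96
step 5: P2: load  L5  ⟶  ISS  (L5)  txn=BusRd  M[L5]=80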